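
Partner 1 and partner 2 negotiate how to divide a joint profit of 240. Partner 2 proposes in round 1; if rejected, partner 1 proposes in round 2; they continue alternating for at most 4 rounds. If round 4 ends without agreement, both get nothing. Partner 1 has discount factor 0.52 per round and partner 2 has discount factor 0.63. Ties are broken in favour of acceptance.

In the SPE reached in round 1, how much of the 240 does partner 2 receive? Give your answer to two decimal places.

152.94

By backward induction:
Round 4 (partner 1 proposes): rejection yields 0 for partner 2; partner 1 offers 0 and keeps 240.
Round 3 (partner 2 proposes): partner 1 can get 240 next round, worth 0.52 × 240 = 124.8 now; partner 2 offers that and keeps 115.2.
Round 2 (partner 1 proposes): partner 2 can get 115.2 next round, worth 0.63 × 115.2 = 72.576 now, so partner 1 offers 72.576, keeping 167.424.
Round 1 (partner 2 proposes): partner 1 can get 167.424 next round, worth 0.52 × 167.424 = 87.06048 now; partner 2 offers that and keeps 152.93952.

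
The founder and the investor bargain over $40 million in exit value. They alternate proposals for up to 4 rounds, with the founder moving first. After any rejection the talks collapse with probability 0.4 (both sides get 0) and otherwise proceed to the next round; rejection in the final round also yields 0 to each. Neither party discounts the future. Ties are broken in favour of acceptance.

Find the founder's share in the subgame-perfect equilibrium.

21.76

Round 4 (the investor proposes): rejection yields 0 for the founder; the investor offers 0 and keeps 40.
Round 3 (the founder proposes): rejecting gives the investor an expected 0.6 × 40 = 24; the founder offers that and keeps 16.
Round 2 (the investor proposes): rejecting gives the founder an expected 0.6 × 16 = 9.6. The investor offers 9.6 and keeps 40 − 9.6 = 30.4.
Round 1 (the founder proposes): rejecting gives the investor an expected 0.6 × 30.4 = 18.24, so the founder offers 18.24, keeping 21.76.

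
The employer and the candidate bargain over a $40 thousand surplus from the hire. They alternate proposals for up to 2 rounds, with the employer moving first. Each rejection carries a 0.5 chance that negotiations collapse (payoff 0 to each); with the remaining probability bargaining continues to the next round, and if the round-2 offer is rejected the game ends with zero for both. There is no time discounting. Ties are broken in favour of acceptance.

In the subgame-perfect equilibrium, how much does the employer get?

Round 2 (the candidate proposes): rejection yields 0 for the employer; the candidate offers 0 and keeps 40.
Round 1 (the employer proposes): rejecting gives the candidate an expected 0.5 × 40 = 20. The employer offers 20 and keeps 40 − 20 = 20.

20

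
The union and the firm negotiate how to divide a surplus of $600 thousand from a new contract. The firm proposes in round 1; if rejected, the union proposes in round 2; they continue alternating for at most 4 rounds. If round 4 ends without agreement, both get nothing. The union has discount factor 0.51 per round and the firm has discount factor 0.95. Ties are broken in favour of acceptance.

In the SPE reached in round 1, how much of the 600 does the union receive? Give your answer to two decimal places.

163.56

Round 4 (the union proposes): the firm will accept anything ≥ 0, so the union offers 0 and keeps 600.
Round 3 (the firm proposes): the union can get 600 next round, worth 0.51 × 600 = 306 now, so the firm offers 306, keeping 294.
Round 2 (the union proposes): the firm can get 294 next round, worth 0.95 × 294 = 279.3 now, so the union offers 279.3, keeping 320.7.
Round 1 (the firm proposes): the union can get 320.7 next round, worth 0.51 × 320.7 = 163.557 now; the firm offers that and keeps 436.443.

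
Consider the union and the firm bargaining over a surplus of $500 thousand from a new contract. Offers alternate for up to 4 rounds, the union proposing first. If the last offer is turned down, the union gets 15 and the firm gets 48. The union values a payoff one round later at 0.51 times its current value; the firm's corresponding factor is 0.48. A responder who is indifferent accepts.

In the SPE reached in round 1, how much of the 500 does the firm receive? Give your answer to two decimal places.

Work backward from the last round.
Round 4 (the firm proposes): the union gets 15 if talks fail, so the firm offers 15 and keeps 485.
Round 3 (the union proposes): the firm can get 485 next round, worth 0.48 × 485 = 232.8 now; the union offers that and keeps 267.2.
Round 2 (the firm proposes): the union can get 267.2 next round, worth 0.51 × 267.2 = 136.272 now, so the firm offers 136.272, keeping 363.728.
Round 1 (the union proposes): the firm can get 363.728 next round, worth 0.48 × 363.728 = 174.58944 now. The union offers 174.58944 and keeps 500 − 174.58944 = 325.41056.

174.59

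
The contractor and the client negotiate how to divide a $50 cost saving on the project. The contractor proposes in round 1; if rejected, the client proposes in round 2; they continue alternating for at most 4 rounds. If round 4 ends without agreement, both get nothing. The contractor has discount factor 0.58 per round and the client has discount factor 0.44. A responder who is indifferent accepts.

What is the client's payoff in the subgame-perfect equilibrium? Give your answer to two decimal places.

Solve by backward induction from round 4.
Round 4 (the client proposes): rejection yields 0 for the contractor; the client offers 0 and keeps 50.
Round 3 (the contractor proposes): the client can get 50 next round, worth 0.44 × 50 = 22 now; the contractor offers that and keeps 28.
Round 2 (the client proposes): the contractor can get 28 next round, worth 0.58 × 28 = 16.24 now; the client offers that and keeps 33.76.
Round 1 (the contractor proposes): the client can get 33.76 next round, worth 0.44 × 33.76 = 14.8544 now, so the contractor offers 14.8544, keeping 35.1456.

14.85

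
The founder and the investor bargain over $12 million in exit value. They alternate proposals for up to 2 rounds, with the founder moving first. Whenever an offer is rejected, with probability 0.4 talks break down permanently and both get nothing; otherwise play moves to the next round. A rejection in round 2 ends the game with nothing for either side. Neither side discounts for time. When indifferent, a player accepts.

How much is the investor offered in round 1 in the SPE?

By backward induction:
Round 2 (the investor proposes): the founder will accept anything ≥ 0, so the investor offers 0 and keeps 12.
Round 1 (the founder proposes): rejecting gives the investor an expected 0.6 × 12 = 7.2. The founder offers 7.2 and keeps 12 − 7.2 = 4.8.

7.2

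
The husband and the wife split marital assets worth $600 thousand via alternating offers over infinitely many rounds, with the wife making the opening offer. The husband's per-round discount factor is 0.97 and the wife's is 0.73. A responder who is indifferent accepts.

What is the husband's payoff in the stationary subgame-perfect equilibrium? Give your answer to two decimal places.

Let x be the wife's share when the wife proposes and y be the husband's share when the husband proposes.
The husband accepts iff offered ≥ 0.97·y, so x = 600 − 0.97y. Symmetrically y = 600 − 0.73x.
Substituting: x = 600 − 0.97(600 − 0.73x), giving x(1 − 0.73·0.97) = 600(1 − 0.97).
So x = 600 × 0.03 / 0.2919 ≈ 61.6650, and the husband receives 600 − x ≈ 538.3350.

538.34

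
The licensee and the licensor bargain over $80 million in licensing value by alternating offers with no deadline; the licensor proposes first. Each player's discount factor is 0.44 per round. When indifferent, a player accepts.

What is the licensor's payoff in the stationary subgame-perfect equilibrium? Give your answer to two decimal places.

When the licensor proposes, the licensee accepts any offer worth at least 0.44 times what the licensee would get by proposing next round; and vice versa.
This gives x = 80 − 0.44y and y = 80 − 0.44x, where x and y are each side's share when it proposes.
Hence (1 − 0.44·0.44)x = 80(1 − 0.44), i.e. 0.8064·x = 44.8.
x ≈ 55.5556; the licensee's share is 80 − x ≈ 24.4444.

55.56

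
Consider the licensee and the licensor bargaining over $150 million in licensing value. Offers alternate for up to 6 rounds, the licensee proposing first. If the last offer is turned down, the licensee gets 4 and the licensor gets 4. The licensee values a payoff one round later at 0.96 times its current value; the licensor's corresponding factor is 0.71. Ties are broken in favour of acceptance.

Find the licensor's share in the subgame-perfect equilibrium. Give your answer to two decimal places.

Round 6 (the licensor proposes): the licensee gets 4 if talks fail, so the licensor offers 4 and keeps 146.
Round 5 (the licensee proposes): the licensor can get 146 next round, worth 0.71 × 146 = 103.66 now, so the licensee offers 103.66, keeping 46.34.
Round 4 (the licensor proposes): the licensee can get 46.34 next round, worth 0.96 × 46.34 = 44.4864 now; the licensor offers that and keeps 105.5136.
Round 3 (the licensee proposes): the licensor can get 105.5136 next round, worth 0.71 × 105.5136 = 74.914656 now, so the licensee offers 74.914656, keeping 75.085344.
Round 2 (the licensor proposes): the licensee can get 75.085344 next round, worth 0.96 × 75.085344 = 72.08193024 now, so the licensor offers 72.08193024, keeping 77.91806976.
Round 1 (the licensee proposes): the licensor can get 77.91806976 next round, worth 0.71 × 77.91806976 = 55.3218295296 now, so the licensee offers 55.3218295296, keeping 94.6781704704.

55.32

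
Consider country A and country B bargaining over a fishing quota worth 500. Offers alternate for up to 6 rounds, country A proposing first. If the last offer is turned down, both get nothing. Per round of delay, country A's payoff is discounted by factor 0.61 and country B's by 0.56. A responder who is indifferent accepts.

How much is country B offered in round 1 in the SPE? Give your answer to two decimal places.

179.18

Round 6 (country B proposes): rejection yields 0 for country A; country B offers 0 and keeps 500.
Round 5 (country A proposes): country B can get 500 next round, worth 0.56 × 500 = 280 now. Country A offers 280 and keeps 500 − 280 = 220.
Round 4 (country B proposes): country A can get 220 next round, worth 0.61 × 220 = 134.2 now. Country B offers 134.2 and keeps 500 − 134.2 = 365.8.
Round 3 (country A proposes): country B can get 365.8 next round, worth 0.56 × 365.8 = 204.848 now; country A offers that and keeps 295.152.
Round 2 (country B proposes): country A can get 295.152 next round, worth 0.61 × 295.152 = 180.04272 now. Country B offers 180.04272 and keeps 500 − 180.04272 = 319.95728.
Round 1 (country A proposes): country B can get 319.95728 next round, worth 0.56 × 319.95728 = 179.1760768 now. Country A offers 179.1760768 and keeps 500 − 179.1760768 = 320.8239232.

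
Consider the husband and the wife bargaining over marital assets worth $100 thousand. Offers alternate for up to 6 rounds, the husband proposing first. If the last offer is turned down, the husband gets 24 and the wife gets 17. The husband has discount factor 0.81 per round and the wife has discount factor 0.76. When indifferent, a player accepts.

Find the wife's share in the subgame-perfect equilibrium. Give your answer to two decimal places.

45.22

Round 6 (the wife proposes): the husband gets 24 if talks fail, so the wife offers 24 and keeps 76.
Round 5 (the husband proposes): the wife can get 76 next round, worth 0.76 × 76 = 57.76 now; the husband offers that and keeps 42.24.
Round 4 (the wife proposes): the husband can get 42.24 next round, worth 0.81 × 42.24 = 34.2144 now. The wife offers 34.2144 and keeps 100 − 34.2144 = 65.7856.
Round 3 (the husband proposes): the wife can get 65.7856 next round, worth 0.76 × 65.7856 = 49.997056 now. The husband offers 49.997056 and keeps 100 − 49.997056 = 50.002944.
Round 2 (the wife proposes): the husband can get 50.002944 next round, worth 0.81 × 50.002944 = 40.50238464 now; the wife offers that and keeps 59.49761536.
Round 1 (the husband proposes): the wife can get 59.49761536 next round, worth 0.76 × 59.49761536 = 45.2181876736 now. The husband offers 45.2181876736 and keeps 100 − 45.2181876736 = 54.7818123264.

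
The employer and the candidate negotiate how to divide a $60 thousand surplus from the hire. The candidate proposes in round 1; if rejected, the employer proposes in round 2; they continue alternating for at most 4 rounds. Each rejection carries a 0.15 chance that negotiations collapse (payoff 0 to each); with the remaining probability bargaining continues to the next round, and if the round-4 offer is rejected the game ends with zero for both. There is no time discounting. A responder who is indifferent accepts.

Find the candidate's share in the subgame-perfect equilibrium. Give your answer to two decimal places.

15.50

Round 4 (the employer proposes): the candidate will accept anything ≥ 0, so the employer offers 0 and keeps 60.
Round 3 (the candidate proposes): rejecting gives the employer an expected 0.85 × 60 = 51. The candidate offers 51 and keeps 60 − 51 = 9.
Round 2 (the employer proposes): rejecting gives the candidate an expected 0.85 × 9 = 7.65. The employer offers 7.65 and keeps 60 − 7.65 = 52.35.
Round 1 (the candidate proposes): rejecting gives the employer an expected 0.85 × 52.35 = 44.4975, so the candidate offers 44.4975, keeping 15.5025.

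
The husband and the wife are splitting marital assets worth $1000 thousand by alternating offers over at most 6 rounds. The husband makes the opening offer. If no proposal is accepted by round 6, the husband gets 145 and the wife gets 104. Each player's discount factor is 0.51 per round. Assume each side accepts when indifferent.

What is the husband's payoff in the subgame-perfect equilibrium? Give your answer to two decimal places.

Round 6 (the wife proposes): the husband gets 145 if talks fail, so the wife offers 145 and keeps 855.
Round 5 (the husband proposes): the wife can get 855 next round, worth 0.51 × 855 = 436.05 now; the husband offers that and keeps 563.95.
Round 4 (the wife proposes): the husband can get 563.95 next round, worth 0.51 × 563.95 = 287.6145 now, so the wife offers 287.6145, keeping 712.3855.
Round 3 (the husband proposes): the wife can get 712.3855 next round, worth 0.51 × 712.3855 = 363.316605 now, so the husband offers 363.316605, keeping 636.683395.
Round 2 (the wife proposes): the husband can get 636.683395 next round, worth 0.51 × 636.683395 = 324.70853145 now. The wife offers 324.70853145 and keeps 1000 − 324.70853145 = 675.29146855.
Round 1 (the husband proposes): the wife can get 675.29146855 next round, worth 0.51 × 675.29146855 = 344.3986489605 now; the husband offers that and keeps 655.6013510395.

655.60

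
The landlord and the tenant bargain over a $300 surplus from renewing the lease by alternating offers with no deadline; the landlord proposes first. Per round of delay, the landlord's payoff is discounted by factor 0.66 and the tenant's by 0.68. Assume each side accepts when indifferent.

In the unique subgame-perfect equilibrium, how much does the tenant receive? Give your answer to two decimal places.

125.83

In a stationary SPE each proposer offers the other exactly their discounted continuation value.
If the landlord keeps x when proposing and the tenant keeps y when proposing, then x = 300 − 0.68y and y = 300 − 0.66x.
Solving: x = 300(1 − 0.68) / (1 − 0.66·0.68) = 96 / 0.5512 ≈ 174.1655.
The tenant gets 300 − 174.1655 ≈ 125.8345.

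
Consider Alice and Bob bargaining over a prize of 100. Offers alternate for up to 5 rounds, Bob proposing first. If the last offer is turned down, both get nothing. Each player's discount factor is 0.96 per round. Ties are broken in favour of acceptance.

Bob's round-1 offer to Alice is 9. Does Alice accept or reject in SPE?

Work out Alice's continuation value if the offer is rejected.
Round 5 (Bob proposes): rejection yields 0 for Alice; Bob offers 0 and keeps 100.
Round 4 (Alice proposes): Bob can get 100 next round, worth 0.96 × 100 = 96 now; Alice offers that and keeps 4.
Round 3 (Bob proposes): Alice can get 4 next round, worth 0.96 × 4 = 3.84 now; Bob offers that and keeps 96.16.
Round 2 (Alice proposes): Bob can get 96.16 next round, worth 0.96 × 96.16 = 92.3136 now, so Alice offers 92.3136, keeping 7.6864.
So by rejecting in round 1, Alice gets 7.6864 next round, worth 0.96 × 7.6864 = 7.378944 now.
Offer 9 ≥ 7.378944, so Alice accepts.

Accept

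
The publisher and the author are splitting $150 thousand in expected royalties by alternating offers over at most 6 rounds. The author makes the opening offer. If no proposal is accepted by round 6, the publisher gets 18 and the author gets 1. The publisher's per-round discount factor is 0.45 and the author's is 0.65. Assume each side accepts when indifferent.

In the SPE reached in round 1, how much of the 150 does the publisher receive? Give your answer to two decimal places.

36.27

Round 6 (the publisher proposes): the author gets 1 if talks fail, so the publisher offers 1 and keeps 149.
Round 5 (the author proposes): the publisher can get 149 next round, worth 0.45 × 149 = 67.05 now; the author offers that and keeps 82.95.
Round 4 (the publisher proposes): the author can get 82.95 next round, worth 0.65 × 82.95 = 53.9175 now. The publisher offers 53.9175 and keeps 150 − 53.9175 = 96.0825.
Round 3 (the author proposes): the publisher can get 96.0825 next round, worth 0.45 × 96.0825 = 43.237125 now; the author offers that and keeps 106.762875.
Round 2 (the publisher proposes): the author can get 106.762875 next round, worth 0.65 × 106.762875 = 69.39586875 now, so the publisher offers 69.39586875, keeping 80.60413125.
Round 1 (the author proposes): the publisher can get 80.60413125 next round, worth 0.45 × 80.60413125 = 36.2718590625 now. The author offers 36.2718590625 and keeps 150 − 36.2718590625 = 113.7281409375.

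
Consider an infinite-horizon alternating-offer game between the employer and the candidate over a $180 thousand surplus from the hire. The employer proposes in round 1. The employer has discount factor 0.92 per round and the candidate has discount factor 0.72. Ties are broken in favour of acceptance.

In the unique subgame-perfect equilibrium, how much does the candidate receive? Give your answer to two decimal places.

30.71

When the employer proposes, the candidate accepts any offer worth at least 0.72 times what the candidate would get by proposing next round; and vice versa.
This gives x = 180 − 0.72y and y = 180 − 0.92x, where x and y are each side's share when it proposes.
Hence (1 − 0.72·0.92)x = 180(1 − 0.72), i.e. 0.3376·x = 50.4.
x ≈ 149.2891; the candidate's share is 180 − x ≈ 30.7109.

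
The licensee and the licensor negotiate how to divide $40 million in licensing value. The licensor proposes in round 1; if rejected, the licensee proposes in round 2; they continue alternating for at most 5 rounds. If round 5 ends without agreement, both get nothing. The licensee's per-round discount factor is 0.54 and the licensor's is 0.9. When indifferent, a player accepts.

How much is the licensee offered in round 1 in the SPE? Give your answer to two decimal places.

3.21

Round 5 (the licensor proposes): the licensee will accept anything ≥ 0, so the licensor offers 0 and keeps 40.
Round 4 (the licensee proposes): the licensor can get 40 next round, worth 0.9 × 40 = 36 now; the licensee offers that and keeps 4.
Round 3 (the licensor proposes): the licensee can get 4 next round, worth 0.54 × 4 = 2.16 now, so the licensor offers 2.16, keeping 37.84.
Round 2 (the licensee proposes): the licensor can get 37.84 next round, worth 0.9 × 37.84 = 34.056 now; the licensee offers that and keeps 5.944.
Round 1 (the licensor proposes): the licensee can get 5.944 next round, worth 0.54 × 5.944 = 3.20976 now. The licensor offers 3.20976 and keeps 40 − 3.20976 = 36.79024.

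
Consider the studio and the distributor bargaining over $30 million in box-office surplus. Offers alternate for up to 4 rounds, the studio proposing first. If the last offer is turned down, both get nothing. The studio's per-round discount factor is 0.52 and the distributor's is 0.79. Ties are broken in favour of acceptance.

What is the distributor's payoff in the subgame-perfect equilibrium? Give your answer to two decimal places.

21.11

By backward induction:
Round 4 (the distributor proposes): the studio will accept anything ≥ 0, so the distributor offers 0 and keeps 30.
Round 3 (the studio proposes): the distributor can get 30 next round, worth 0.79 × 30 = 23.7 now. The studio offers 23.7 and keeps 30 − 23.7 = 6.3.
Round 2 (the distributor proposes): the studio can get 6.3 next round, worth 0.52 × 6.3 = 3.276 now, so the distributor offers 3.276, keeping 26.724.
Round 1 (the studio proposes): the distributor can get 26.724 next round, worth 0.79 × 26.724 = 21.11196 now. The studio offers 21.11196 and keeps 30 − 21.11196 = 8.88804.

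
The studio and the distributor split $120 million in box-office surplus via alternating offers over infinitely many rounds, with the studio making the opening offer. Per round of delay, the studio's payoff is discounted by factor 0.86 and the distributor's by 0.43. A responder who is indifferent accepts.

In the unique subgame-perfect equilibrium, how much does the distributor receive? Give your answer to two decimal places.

11.46

In a stationary SPE each proposer offers the other exactly their discounted continuation value.
If the studio keeps x when proposing and the distributor keeps y when proposing, then x = 120 − 0.43y and y = 120 − 0.86x.
Solving: x = 120(1 − 0.43) / (1 − 0.86·0.43) = 68.4 / 0.6302 ≈ 108.5370.
The distributor gets 120 − 108.5370 ≈ 11.4630.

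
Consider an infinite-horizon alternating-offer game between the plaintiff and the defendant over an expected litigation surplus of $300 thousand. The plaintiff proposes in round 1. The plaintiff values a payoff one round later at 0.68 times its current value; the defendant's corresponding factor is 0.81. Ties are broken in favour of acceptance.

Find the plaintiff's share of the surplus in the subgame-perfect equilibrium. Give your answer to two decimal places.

126.89

Let x be the plaintiff's share when the plaintiff proposes and y be the defendant's share when the defendant proposes.
The defendant accepts iff offered ≥ 0.81·y, so x = 300 − 0.81y. Symmetrically y = 300 − 0.68x.
Substituting: x = 300 − 0.81(300 − 0.68x), giving x(1 − 0.68·0.81) = 300(1 − 0.81).
So x = 300 × 0.19 / 0.4492 ≈ 126.8923, and the defendant receives 300 − x ≈ 173.1077.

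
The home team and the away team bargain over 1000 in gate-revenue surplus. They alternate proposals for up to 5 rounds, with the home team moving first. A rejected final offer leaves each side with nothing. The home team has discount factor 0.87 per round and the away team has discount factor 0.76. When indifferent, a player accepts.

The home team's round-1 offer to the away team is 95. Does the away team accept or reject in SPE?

Round 5 (the home team proposes): the away team will accept anything ≥ 0, so the home team offers 0 and keeps 1000.
Round 4 (the away team proposes): the home team can get 1000 next round, worth 0.87 × 1000 = 870 now. The away team offers 870 and keeps 1000 − 870 = 130.
Round 3 (the home team proposes): the away team can get 130 next round, worth 0.76 × 130 = 98.8 now. The home team offers 98.8 and keeps 1000 − 98.8 = 901.2.
Round 2 (the away team proposes): the home team can get 901.2 next round, worth 0.87 × 901.2 = 784.044 now; the away team offers that and keeps 215.956.
So by rejecting in round 1, the away team gets 215.956 next round, worth 0.76 × 215.956 = 164.12656 now.
Offer 95 < 164.12656, so the away team rejects.

Reject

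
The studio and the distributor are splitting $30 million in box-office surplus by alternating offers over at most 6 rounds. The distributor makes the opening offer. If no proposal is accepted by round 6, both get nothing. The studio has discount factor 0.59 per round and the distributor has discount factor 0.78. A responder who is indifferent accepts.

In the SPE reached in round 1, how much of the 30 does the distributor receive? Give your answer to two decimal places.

By backward induction:
Round 6 (the studio proposes): the distributor will accept anything ≥ 0, so the studio offers 0 and keeps 30.
Round 5 (the distributor proposes): the studio can get 30 next round, worth 0.59 × 30 = 17.7 now, so the distributor offers 17.7, keeping 12.3.
Round 4 (the studio proposes): the distributor can get 12.3 next round, worth 0.78 × 12.3 = 9.594 now, so the studio offers 9.594, keeping 20.406.
Round 3 (the distributor proposes): the studio can get 20.406 next round, worth 0.59 × 20.406 = 12.03954 now, so the distributor offers 12.03954, keeping 17.96046.
Round 2 (the studio proposes): the distributor can get 17.96046 next round, worth 0.78 × 17.96046 = 14.0091588 now. The studio offers 14.0091588 and keeps 30 − 14.0091588 = 15.9908412.
Round 1 (the distributor proposes): the studio can get 15.9908412 next round, worth 0.59 × 15.9908412 = 9.434596308 now; the distributor offers that and keeps 20.565403692.

20.57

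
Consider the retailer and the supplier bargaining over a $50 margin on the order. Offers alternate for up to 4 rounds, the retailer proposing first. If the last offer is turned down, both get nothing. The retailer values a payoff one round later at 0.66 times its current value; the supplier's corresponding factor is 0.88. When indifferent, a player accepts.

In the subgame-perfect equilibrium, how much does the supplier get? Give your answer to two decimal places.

Solve by backward induction from round 4.
Round 4 (the supplier proposes): rejection yields 0 for the retailer; the supplier offers 0 and keeps 50.
Round 3 (the retailer proposes): the supplier can get 50 next round, worth 0.88 × 50 = 44 now; the retailer offers that and keeps 6.
Round 2 (the supplier proposes): the retailer can get 6 next round, worth 0.66 × 6 = 3.96 now; the supplier offers that and keeps 46.04.
Round 1 (the retailer proposes): the supplier can get 46.04 next round, worth 0.88 × 46.04 = 40.5152 now; the retailer offers that and keeps 9.4848.

40.52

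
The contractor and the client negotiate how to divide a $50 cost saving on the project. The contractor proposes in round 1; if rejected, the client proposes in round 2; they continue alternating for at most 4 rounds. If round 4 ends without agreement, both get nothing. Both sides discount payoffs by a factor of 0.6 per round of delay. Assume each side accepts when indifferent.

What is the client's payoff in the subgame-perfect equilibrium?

22.8

Round 4 (the client proposes): rejection yields 0 for the contractor; the client offers 0 and keeps 50.
Round 3 (the contractor proposes): the client can get 50 next round, worth 0.6 × 50 = 30 now; the contractor offers that and keeps 20.
Round 2 (the client proposes): the contractor can get 20 next round, worth 0.6 × 20 = 12 now; the client offers that and keeps 38.
Round 1 (the contractor proposes): the client can get 38 next round, worth 0.6 × 38 = 22.8 now, so the contractor offers 22.8, keeping 27.2.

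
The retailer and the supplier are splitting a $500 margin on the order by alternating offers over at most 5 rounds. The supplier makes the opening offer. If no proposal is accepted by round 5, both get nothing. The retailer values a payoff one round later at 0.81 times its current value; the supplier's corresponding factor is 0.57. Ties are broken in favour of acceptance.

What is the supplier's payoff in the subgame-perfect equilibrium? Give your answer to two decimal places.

Solve by backward induction from round 5.
Round 5 (the supplier proposes): rejection yields 0 for the retailer; the supplier offers 0 and keeps 500.
Round 4 (the retailer proposes): the supplier can get 500 next round, worth 0.57 × 500 = 285 now; the retailer offers that and keeps 215.
Round 3 (the supplier proposes): the retailer can get 215 next round, worth 0.81 × 215 = 174.15 now; the supplier offers that and keeps 325.85.
Round 2 (the retailer proposes): the supplier can get 325.85 next round, worth 0.57 × 325.85 = 185.7345 now; the retailer offers that and keeps 314.2655.
Round 1 (the supplier proposes): the retailer can get 314.2655 next round, worth 0.81 × 314.2655 = 254.555055 now; the supplier offers that and keeps 245.444945.

245.44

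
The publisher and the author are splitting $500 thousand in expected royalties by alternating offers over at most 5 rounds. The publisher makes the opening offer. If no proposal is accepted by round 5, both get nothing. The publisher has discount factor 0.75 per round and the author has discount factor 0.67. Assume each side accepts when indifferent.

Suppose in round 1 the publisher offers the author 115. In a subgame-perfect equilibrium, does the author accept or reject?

Work out the author's continuation value if the offer is rejected.
Round 5 (the publisher proposes): rejection yields 0 for the author; the publisher offers 0 and keeps 500.
Round 4 (the author proposes): the publisher can get 500 next round, worth 0.75 × 500 = 375 now; the author offers that and keeps 125.
Round 3 (the publisher proposes): the author can get 125 next round, worth 0.67 × 125 = 83.75 now; the publisher offers that and keeps 416.25.
Round 2 (the author proposes): the publisher can get 416.25 next round, worth 0.75 × 416.25 = 312.1875 now; the author offers that and keeps 187.8125.
So by rejecting in round 1, the author gets 187.8125 next round, worth 0.67 × 187.8125 = 125.834375 now.
Offer 115 < 125.834375, so the author rejects.

Reject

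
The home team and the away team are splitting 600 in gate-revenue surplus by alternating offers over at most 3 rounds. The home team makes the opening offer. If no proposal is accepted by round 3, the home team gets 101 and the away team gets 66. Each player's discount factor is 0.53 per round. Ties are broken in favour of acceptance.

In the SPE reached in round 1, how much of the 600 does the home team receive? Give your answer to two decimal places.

Work backward from the last round.
Round 3 (the home team proposes): the away team gets 66 if talks fail, so the home team offers 66 and keeps 534.
Round 2 (the away team proposes): the home team can get 534 next round, worth 0.53 × 534 = 283.02 now, so the away team offers 283.02, keeping 316.98.
Round 1 (the home team proposes): the away team can get 316.98 next round, worth 0.53 × 316.98 = 167.9994 now. The home team offers 167.9994 and keeps 600 − 167.9994 = 432.0006.

432.00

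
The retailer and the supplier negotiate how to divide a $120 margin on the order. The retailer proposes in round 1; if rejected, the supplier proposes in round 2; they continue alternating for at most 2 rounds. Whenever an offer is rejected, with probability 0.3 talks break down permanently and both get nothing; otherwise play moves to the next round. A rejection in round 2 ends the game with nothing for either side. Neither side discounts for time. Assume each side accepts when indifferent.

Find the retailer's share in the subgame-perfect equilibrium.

36

Round 2 (the supplier proposes): rejection yields 0 for the retailer; the supplier offers 0 and keeps 120.
Round 1 (the retailer proposes): rejecting gives the supplier an expected 0.7 × 120 = 84; the retailer offers that and keeps 36.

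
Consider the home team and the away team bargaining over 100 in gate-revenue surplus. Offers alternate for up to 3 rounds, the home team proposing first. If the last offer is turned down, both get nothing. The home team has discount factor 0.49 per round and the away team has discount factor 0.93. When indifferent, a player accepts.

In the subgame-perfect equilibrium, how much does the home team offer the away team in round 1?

Round 3 (the home team proposes): the away team will accept anything ≥ 0, so the home team offers 0 and keeps 100.
Round 2 (the away team proposes): the home team can get 100 next round, worth 0.49 × 100 = 49 now. The away team offers 49 and keeps 100 − 49 = 51.
Round 1 (the home team proposes): the away team can get 51 next round, worth 0.93 × 51 = 47.43 now; the home team offers that and keeps 52.57.

47.43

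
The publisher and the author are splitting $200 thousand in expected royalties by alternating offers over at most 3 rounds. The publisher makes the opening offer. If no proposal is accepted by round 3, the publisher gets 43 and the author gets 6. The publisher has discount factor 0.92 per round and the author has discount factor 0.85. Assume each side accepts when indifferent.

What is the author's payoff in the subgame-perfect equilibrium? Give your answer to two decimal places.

Round 3 (the publisher proposes): the author gets 6 if talks fail, so the publisher offers 6 and keeps 194.
Round 2 (the author proposes): the publisher can get 194 next round, worth 0.92 × 194 = 178.48 now, so the author offers 178.48, keeping 21.52.
Round 1 (the publisher proposes): the author can get 21.52 next round, worth 0.85 × 21.52 = 18.292 now, so the publisher offers 18.292, keeping 181.708.

18.29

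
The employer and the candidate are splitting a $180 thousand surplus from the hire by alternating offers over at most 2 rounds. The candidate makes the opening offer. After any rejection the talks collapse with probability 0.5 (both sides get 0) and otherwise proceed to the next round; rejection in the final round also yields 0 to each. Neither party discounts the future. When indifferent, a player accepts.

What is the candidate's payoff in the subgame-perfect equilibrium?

90

Round 2 (the employer proposes): rejection yields 0 for the candidate; the employer offers 0 and keeps 180.
Round 1 (the candidate proposes): rejecting gives the employer an expected 0.5 × 180 = 90. The candidate offers 90 and keeps 180 − 90 = 90.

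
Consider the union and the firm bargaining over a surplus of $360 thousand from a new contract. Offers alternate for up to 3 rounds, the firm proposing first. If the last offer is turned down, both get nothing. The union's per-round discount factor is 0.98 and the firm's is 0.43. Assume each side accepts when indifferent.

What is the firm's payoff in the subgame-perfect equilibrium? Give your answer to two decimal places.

Round 3 (the firm proposes): the union will accept anything ≥ 0, so the firm offers 0 and keeps 360.
Round 2 (the union proposes): the firm can get 360 next round, worth 0.43 × 360 = 154.8 now; the union offers that and keeps 205.2.
Round 1 (the firm proposes): the union can get 205.2 next round, worth 0.98 × 205.2 = 201.096 now, so the firm offers 201.096, keeping 158.904.

158.90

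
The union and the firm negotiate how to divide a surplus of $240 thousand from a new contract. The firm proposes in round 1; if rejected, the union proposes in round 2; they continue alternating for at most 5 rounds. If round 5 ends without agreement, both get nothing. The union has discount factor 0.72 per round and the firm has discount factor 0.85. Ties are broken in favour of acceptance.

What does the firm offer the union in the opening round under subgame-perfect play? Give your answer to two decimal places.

41.78

Round 5 (the firm proposes): the union will accept anything ≥ 0, so the firm offers 0 and keeps 240.
Round 4 (the union proposes): the firm can get 240 next round, worth 0.85 × 240 = 204 now; the union offers that and keeps 36.
Round 3 (the firm proposes): the union can get 36 next round, worth 0.72 × 36 = 25.92 now; the firm offers that and keeps 214.08.
Round 2 (the union proposes): the firm can get 214.08 next round, worth 0.85 × 214.08 = 181.968 now, so the union offers 181.968, keeping 58.032.
Round 1 (the firm proposes): the union can get 58.032 next round, worth 0.72 × 58.032 = 41.78304 now. The firm offers 41.78304 and keeps 240 − 41.78304 = 198.21696.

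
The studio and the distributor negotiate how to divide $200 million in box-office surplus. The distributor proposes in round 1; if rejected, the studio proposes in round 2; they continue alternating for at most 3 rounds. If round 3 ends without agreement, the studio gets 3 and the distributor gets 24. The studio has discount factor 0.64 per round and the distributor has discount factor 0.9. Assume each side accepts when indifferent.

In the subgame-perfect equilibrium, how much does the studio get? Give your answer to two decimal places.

14.53

By backward induction:
Round 3 (the distributor proposes): the studio gets 3 if talks fail, so the distributor offers 3 and keeps 197.
Round 2 (the studio proposes): the distributor can get 197 next round, worth 0.9 × 197 = 177.3 now. The studio offers 177.3 and keeps 200 − 177.3 = 22.7.
Round 1 (the distributor proposes): the studio can get 22.7 next round, worth 0.64 × 22.7 = 14.528 now; the distributor offers that and keeps 185.472.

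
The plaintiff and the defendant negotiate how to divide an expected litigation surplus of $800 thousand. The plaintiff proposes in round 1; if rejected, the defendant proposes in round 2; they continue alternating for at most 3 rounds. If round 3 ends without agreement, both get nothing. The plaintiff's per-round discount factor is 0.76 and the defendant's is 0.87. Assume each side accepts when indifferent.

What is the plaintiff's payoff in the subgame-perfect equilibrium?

632.96

Round 3 (the plaintiff proposes): the defendant will accept anything ≥ 0, so the plaintiff offers 0 and keeps 800.
Round 2 (the defendant proposes): the plaintiff can get 800 next round, worth 0.76 × 800 = 608 now; the defendant offers that and keeps 192.
Round 1 (the plaintiff proposes): the defendant can get 192 next round, worth 0.87 × 192 = 167.04 now; the plaintiff offers that and keeps 632.96.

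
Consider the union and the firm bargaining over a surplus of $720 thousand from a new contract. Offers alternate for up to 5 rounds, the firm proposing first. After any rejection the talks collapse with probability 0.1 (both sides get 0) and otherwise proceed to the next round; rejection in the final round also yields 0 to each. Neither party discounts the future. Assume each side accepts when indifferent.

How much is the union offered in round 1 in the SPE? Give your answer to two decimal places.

Round 5 (the firm proposes): rejection yields 0 for the union; the firm offers 0 and keeps 720.
Round 4 (the union proposes): rejecting gives the firm an expected 0.9 × 720 = 648; the union offers that and keeps 72.
Round 3 (the firm proposes): rejecting gives the union an expected 0.9 × 72 = 64.8; the firm offers that and keeps 655.2.
Round 2 (the union proposes): rejecting gives the firm an expected 0.9 × 655.2 = 589.68. The union offers 589.68 and keeps 720 − 589.68 = 130.32.
Round 1 (the firm proposes): rejecting gives the union an expected 0.9 × 130.32 = 117.288; the firm offers that and keeps 602.712.

117.29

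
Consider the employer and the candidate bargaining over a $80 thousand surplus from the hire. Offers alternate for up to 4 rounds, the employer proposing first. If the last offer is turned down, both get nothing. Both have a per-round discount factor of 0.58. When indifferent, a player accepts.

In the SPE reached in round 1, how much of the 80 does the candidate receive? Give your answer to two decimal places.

35.10

Round 4 (the candidate proposes): the employer will accept anything ≥ 0, so the candidate offers 0 and keeps 80.
Round 3 (the employer proposes): the candidate can get 80 next round, worth 0.58 × 80 = 46.4 now, so the employer offers 46.4, keeping 33.6.
Round 2 (the candidate proposes): the employer can get 33.6 next round, worth 0.58 × 33.6 = 19.488 now; the candidate offers that and keeps 60.512.
Round 1 (the employer proposes): the candidate can get 60.512 next round, worth 0.58 × 60.512 = 35.09696 now, so the employer offers 35.09696, keeping 44.90304.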